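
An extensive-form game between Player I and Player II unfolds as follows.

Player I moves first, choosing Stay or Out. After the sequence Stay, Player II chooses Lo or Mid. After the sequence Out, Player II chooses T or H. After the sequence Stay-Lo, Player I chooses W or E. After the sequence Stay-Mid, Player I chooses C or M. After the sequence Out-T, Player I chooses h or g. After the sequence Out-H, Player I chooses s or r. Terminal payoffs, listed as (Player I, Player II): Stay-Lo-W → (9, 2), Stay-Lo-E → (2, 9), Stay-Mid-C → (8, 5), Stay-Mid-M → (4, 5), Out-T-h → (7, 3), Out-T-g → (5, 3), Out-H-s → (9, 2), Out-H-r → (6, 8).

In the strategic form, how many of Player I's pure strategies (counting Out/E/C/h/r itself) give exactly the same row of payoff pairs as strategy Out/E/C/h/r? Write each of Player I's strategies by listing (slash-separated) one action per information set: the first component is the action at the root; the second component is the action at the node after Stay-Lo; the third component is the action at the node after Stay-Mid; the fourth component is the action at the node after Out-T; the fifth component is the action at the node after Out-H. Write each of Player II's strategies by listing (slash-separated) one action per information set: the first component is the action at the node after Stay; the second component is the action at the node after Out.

Row for Out/E/C/h/r (columns Lo/T, Lo/H, Mid/T, Mid/H): (7,3) (6,8) (7,3) (6,8).
Under Out/E/C/h/r, Player I's choice at the node after Stay-Lo and at the node after Stay-Mid can never be reached regardless of what Player II does, so varying those choices leaves every outcome unchanged.
Holding the reachable choices fixed and varying the unreachable ones freely already gives 2 × 2 = 4 equivalent strategies.
No other strategy reproduces this row, so those 4 are the full class: Out/W/C/h/r, Out/W/M/h/r, Out/E/C/h/r, Out/E/M/h/r.

4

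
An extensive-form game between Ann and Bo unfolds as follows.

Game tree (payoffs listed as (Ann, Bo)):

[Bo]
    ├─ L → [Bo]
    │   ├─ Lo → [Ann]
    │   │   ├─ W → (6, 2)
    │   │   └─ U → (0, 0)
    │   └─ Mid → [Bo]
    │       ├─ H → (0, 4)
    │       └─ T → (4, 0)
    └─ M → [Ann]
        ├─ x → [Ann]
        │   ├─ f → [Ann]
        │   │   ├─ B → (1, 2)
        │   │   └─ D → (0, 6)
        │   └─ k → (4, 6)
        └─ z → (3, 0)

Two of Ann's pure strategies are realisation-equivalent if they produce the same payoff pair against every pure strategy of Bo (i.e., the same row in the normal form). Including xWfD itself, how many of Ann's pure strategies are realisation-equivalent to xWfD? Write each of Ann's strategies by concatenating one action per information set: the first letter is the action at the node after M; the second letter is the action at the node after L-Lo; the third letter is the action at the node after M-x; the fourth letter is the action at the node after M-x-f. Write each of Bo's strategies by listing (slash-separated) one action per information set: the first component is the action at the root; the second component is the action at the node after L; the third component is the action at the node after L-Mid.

1

Row for xWfD (columns L/Lo/H, L/Lo/T, L/Mid/H, L/Mid/T, M/Lo/H, M/Lo/T, M/Mid/H, M/Mid/T): (6,2) (6,2) (0,4) (4,0) (0,6) (0,6) (0,6) (0,6).
Every one of Ann's information sets is on the play path for some reply by Bo when Ann follows xWfD.
Changing the action at any of them therefore changes at least one column, so only xWfD itself gives this row.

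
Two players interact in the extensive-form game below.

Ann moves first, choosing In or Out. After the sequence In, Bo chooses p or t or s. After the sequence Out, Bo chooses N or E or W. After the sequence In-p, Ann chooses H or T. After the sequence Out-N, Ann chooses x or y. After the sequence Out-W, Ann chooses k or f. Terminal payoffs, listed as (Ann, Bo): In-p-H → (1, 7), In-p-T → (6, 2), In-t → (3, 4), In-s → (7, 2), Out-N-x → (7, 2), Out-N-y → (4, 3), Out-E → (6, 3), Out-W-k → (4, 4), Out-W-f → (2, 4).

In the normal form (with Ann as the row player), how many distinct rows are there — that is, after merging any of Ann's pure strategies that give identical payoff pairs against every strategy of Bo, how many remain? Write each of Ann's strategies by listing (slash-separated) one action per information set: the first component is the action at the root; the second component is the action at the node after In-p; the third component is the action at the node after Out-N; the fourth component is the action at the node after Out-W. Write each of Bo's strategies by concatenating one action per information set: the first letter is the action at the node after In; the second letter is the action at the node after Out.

6

Ann has 16 pure strategies: In/H/x/k, In/H/x/f, In/H/y/k, In/H/y/f, In/T/x/k, In/T/x/f, In/T/y/k, In/T/y/f, Out/H/x/k, Out/H/x/f, Out/H/y/k, Out/H/y/f, Out/T/x/k, Out/T/x/f, Out/T/y/k, Out/T/y/f. Columns: pN, pE, pW, tN, tE, tW, sN, sE, sW.
{In/H/x/k, In/H/x/f, In/H/y/k, In/H/y/f} → row (1,7) (1,7) (1,7) (3,4) (3,4) (3,4) (7,2) (7,2) (7,2)
{In/T/x/k, In/T/x/f, In/T/y/k, In/T/y/f} → row (6,2) (6,2) (6,2) (3,4) (3,4) (3,4) (7,2) (7,2) (7,2)
{Out/H/x/k, Out/T/x/k} → row (7,2) (6,3) (4,4) (7,2) (6,3) (4,4) (7,2) (6,3) (4,4)
{Out/H/x/f, Out/T/x/f} → row (7,2) (6,3) (2,4) (7,2) (6,3) (2,4) (7,2) (6,3) (2,4)
{Out/H/y/k, Out/T/y/k} → row (4,3) (6,3) (4,4) (4,3) (6,3) (4,4) (4,3) (6,3) (4,4)
{Out/H/y/f, Out/T/y/f} → row (4,3) (6,3) (2,4) (4,3) (6,3) (2,4) (4,3) (6,3) (2,4)
That's 6 distinct rows out of 16 strategies.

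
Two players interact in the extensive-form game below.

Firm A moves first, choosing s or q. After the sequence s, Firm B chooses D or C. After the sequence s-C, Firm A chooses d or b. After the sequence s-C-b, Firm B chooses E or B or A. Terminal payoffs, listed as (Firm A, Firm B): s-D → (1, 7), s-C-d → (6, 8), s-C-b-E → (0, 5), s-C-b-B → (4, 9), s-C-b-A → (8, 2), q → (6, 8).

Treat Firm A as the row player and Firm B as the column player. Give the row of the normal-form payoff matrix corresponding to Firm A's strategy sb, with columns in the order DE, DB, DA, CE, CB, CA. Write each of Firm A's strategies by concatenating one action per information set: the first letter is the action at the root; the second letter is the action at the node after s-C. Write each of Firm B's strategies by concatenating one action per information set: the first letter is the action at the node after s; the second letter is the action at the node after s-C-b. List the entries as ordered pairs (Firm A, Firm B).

(1,7) (1,7) (1,7) (0,5) (4,9) (8,2)

vs DE: Firm A plays s → Firm B plays D at [s] → (1, 7)
vs DB: Firm A plays s → Firm B plays D at [s] → (1, 7)
vs DA: Firm A plays s → Firm B plays D at [s] → (1, 7)
vs CE: Firm A plays s → Firm B plays C at [s] → Firm A plays b at [s-C] → Firm B plays E at [s-C-b] → (0, 5)
vs CB: Firm A plays s → Firm B plays C at [s] → Firm A plays b at [s-C] → Firm B plays B at [s-C-b] → (4, 9)
vs CA: Firm A plays s → Firm B plays C at [s] → Firm A plays b at [s-C] → Firm B plays A at [s-C-b] → (8, 2)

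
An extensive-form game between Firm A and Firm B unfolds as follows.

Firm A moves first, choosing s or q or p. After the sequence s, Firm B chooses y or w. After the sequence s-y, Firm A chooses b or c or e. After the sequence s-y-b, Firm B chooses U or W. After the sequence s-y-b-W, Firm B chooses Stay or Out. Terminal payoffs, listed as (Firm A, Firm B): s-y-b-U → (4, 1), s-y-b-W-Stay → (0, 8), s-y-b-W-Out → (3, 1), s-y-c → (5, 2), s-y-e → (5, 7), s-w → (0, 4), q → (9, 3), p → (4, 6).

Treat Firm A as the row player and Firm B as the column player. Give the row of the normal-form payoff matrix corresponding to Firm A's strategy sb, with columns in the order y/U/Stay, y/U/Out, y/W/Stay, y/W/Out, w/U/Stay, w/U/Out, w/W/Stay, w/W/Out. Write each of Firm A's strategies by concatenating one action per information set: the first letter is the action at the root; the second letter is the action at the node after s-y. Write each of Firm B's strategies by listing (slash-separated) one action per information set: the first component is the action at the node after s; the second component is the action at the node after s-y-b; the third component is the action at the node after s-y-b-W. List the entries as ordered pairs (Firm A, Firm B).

(4,1) (4,1) (0,8) (3,1) (0,4) (0,4) (0,4) (0,4)

vs y/U/Stay: Firm A plays s → Firm B plays y at [s] → Firm A plays b at [s-y] → Firm B plays U at [s-y-b] → (4, 1)
vs y/U/Out: Firm A plays s → Firm B plays y at [s] → Firm A plays b at [s-y] → Firm B plays U at [s-y-b] → (4, 1)
vs y/W/Stay: Firm A plays s → Firm B plays y at [s] → Firm A plays b at [s-y] → Firm B plays W at [s-y-b] → Firm B plays Stay at [s-y-b-W] → (0, 8)
vs y/W/Out: Firm A plays s → Firm B plays y at [s] → Firm A plays b at [s-y] → Firm B plays W at [s-y-b] → Firm B plays Out at [s-y-b-W] → (3, 1)
vs w/U/Stay: Firm A plays s → Firm B plays w at [s] → (0, 4)
vs w/U/Out: Firm A plays s → Firm B plays w at [s] → (0, 4)
vs w/W/Stay: Firm A plays s → Firm B plays w at [s] → (0, 4)
vs w/W/Out: Firm A plays s → Firm B plays w at [s] → (0, 4)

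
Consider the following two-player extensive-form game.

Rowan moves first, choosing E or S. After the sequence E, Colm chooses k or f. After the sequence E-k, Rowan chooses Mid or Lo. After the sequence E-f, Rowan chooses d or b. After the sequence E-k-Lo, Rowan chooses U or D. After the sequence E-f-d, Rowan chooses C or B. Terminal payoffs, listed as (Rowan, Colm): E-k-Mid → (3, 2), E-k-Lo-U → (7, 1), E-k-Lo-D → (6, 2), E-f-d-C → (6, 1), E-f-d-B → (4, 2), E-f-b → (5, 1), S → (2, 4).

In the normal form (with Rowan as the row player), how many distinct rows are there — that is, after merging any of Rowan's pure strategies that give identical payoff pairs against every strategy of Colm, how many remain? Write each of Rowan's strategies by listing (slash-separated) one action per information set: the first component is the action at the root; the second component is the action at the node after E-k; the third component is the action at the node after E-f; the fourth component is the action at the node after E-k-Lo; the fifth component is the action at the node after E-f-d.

Rowan has 32 pure strategies: E/Mid/d/U/C, E/Mid/d/U/B, E/Mid/d/D/C, E/Mid/d/D/B, E/Mid/b/U/C, E/Mid/b/U/B, E/Mid/b/D/C, E/Mid/b/D/B, E/Lo/d/U/C, E/Lo/d/U/B, E/Lo/d/D/C, E/Lo/d/D/B, E/Lo/b/U/C, E/Lo/b/U/B, E/Lo/b/D/C, E/Lo/b/D/B, S/Mid/d/U/C, S/Mid/d/U/B, S/Mid/d/D/C, S/Mid/d/D/B, S/Mid/b/U/C, S/Mid/b/U/B, S/Mid/b/D/C, S/Mid/b/D/B, S/Lo/d/U/C, S/Lo/d/U/B, S/Lo/d/D/C, S/Lo/d/D/B, S/Lo/b/U/C, S/Lo/b/U/B, S/Lo/b/D/C, S/Lo/b/D/B. Columns: k, f.
{E/Mid/d/U/C, E/Mid/d/D/C} → row (3,2) (6,1)
{E/Mid/d/U/B, E/Mid/d/D/B} → row (3,2) (4,2)
{E/Mid/b/U/C, E/Mid/b/U/B, E/Mid/b/D/C, E/Mid/b/D/B} → row (3,2) (5,1)
{E/Lo/d/U/C} → row (7,1) (6,1)
{E/Lo/d/U/B} → row (7,1) (4,2)
{E/Lo/d/D/C} → row (6,2) (6,1)
{E/Lo/d/D/B} → row (6,2) (4,2)
{E/Lo/b/U/C, E/Lo/b/U/B} → row (7,1) (5,1)
{E/Lo/b/D/C, E/Lo/b/D/B} → row (6,2) (5,1)
{S/Mid/d/U/C, S/Mid/d/U/B, S/Mid/d/D/C, S/Mid/d/D/B, S/Mid/b/U/C, S/Mid/b/U/B, S/Mid/b/D/C, S/Mid/b/D/B, S/Lo/d/U/C, S/Lo/d/U/B, S/Lo/d/D/C, S/Lo/d/D/B, S/Lo/b/U/C, S/Lo/b/U/B, S/Lo/b/D/C, S/Lo/b/D/B} → row (2,4) (2,4)
That's 10 distinct rows out of 32 strategies.

10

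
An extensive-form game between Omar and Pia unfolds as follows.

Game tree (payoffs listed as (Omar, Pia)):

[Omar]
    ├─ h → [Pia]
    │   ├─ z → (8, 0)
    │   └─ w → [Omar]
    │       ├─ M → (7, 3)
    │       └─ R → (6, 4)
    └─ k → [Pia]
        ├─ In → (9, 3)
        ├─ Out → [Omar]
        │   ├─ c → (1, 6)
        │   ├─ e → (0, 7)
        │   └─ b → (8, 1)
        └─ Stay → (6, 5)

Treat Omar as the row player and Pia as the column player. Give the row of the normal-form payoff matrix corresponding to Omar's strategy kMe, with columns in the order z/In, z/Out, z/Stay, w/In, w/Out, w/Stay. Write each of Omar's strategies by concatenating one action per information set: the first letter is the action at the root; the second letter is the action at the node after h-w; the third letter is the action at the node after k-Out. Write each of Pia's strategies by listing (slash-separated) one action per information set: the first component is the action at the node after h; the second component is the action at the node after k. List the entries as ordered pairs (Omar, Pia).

(9,3) (0,7) (6,5) (9,3) (0,7) (6,5)

vs z/In: Omar plays k → Pia plays In at [k] → (9, 3)
vs z/Out: Omar plays k → Pia plays Out at [k] → Omar plays e at [k-Out] → (0, 7)
vs z/Stay: Omar plays k → Pia plays Stay at [k] → (6, 5)
vs w/In: Omar plays k → Pia plays In at [k] → (9, 3)
vs w/Out: Omar plays k → Pia plays Out at [k] → Omar plays e at [k-Out] → (0, 7)
vs w/Stay: Omar plays k → Pia plays Stay at [k] → (6, 5)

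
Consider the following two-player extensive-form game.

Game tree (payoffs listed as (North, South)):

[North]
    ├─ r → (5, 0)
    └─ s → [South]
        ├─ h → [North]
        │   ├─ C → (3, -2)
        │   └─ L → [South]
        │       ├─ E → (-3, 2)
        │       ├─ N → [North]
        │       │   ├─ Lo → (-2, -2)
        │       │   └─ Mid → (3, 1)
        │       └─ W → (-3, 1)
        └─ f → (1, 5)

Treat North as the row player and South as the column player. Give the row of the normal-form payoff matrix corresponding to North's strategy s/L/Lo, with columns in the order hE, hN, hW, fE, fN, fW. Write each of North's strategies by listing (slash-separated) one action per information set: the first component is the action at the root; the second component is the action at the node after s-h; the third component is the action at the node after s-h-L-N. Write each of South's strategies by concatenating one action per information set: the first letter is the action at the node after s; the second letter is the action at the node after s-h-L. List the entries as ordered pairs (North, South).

vs hE: North plays s → South plays h at [s] → North plays L at [s-h] → South plays E at [s-h-L] → (-3, 2)
vs hN: North plays s → South plays h at [s] → North plays L at [s-h] → South plays N at [s-h-L] → North plays Lo at [s-h-L-N] → (-2, -2)
vs hW: North plays s → South plays h at [s] → North plays L at [s-h] → South plays W at [s-h-L] → (-3, 1)
vs fE: North plays s → South plays f at [s] → (1, 5)
vs fN: North plays s → South plays f at [s] → (1, 5)
vs fW: North plays s → South plays f at [s] → (1, 5)

(-3,2) (-2,-2) (-3,1) (1,5) (1,5) (1,5)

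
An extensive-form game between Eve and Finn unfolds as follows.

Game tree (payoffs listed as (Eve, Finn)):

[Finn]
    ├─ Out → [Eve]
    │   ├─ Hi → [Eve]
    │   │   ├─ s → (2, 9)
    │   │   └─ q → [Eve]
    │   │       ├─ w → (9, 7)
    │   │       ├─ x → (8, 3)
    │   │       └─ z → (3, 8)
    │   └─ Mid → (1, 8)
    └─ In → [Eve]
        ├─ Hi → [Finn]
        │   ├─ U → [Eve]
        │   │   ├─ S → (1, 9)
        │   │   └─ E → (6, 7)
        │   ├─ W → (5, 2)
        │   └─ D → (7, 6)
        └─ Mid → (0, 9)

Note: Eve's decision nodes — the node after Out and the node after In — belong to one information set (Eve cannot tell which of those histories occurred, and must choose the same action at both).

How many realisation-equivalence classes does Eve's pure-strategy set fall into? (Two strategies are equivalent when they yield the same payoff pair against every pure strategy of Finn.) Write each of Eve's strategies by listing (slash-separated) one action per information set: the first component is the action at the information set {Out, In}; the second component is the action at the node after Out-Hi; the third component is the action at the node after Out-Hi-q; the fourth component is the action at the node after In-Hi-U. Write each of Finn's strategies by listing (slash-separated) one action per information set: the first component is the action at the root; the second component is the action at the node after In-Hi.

Eve has 24 pure strategies: Hi/s/w/S, Hi/s/w/E, Hi/s/x/S, Hi/s/x/E, Hi/s/z/S, Hi/s/z/E, Hi/q/w/S, Hi/q/w/E, Hi/q/x/S, Hi/q/x/E, Hi/q/z/S, Hi/q/z/E, Mid/s/w/S, Mid/s/w/E, Mid/s/x/S, Mid/s/x/E, Mid/s/z/S, Mid/s/z/E, Mid/q/w/S, Mid/q/w/E, Mid/q/x/S, Mid/q/x/E, Mid/q/z/S, Mid/q/z/E. Columns: Out/U, Out/W, Out/D, In/U, In/W, In/D.
{Hi/s/w/S, Hi/s/x/S, Hi/s/z/S} → row (2,9) (2,9) (2,9) (1,9) (5,2) (7,6)
{Hi/s/w/E, Hi/s/x/E, Hi/s/z/E} → row (2,9) (2,9) (2,9) (6,7) (5,2) (7,6)
{Hi/q/w/S} → row (9,7) (9,7) (9,7) (1,9) (5,2) (7,6)
{Hi/q/w/E} → row (9,7) (9,7) (9,7) (6,7) (5,2) (7,6)
{Hi/q/x/S} → row (8,3) (8,3) (8,3) (1,9) (5,2) (7,6)
{Hi/q/x/E} → row (8,3) (8,3) (8,3) (6,7) (5,2) (7,6)
{Hi/q/z/S} → row (3,8) (3,8) (3,8) (1,9) (5,2) (7,6)
{Hi/q/z/E} → row (3,8) (3,8) (3,8) (6,7) (5,2) (7,6)
{Mid/s/w/S, Mid/s/w/E, Mid/s/x/S, Mid/s/x/E, Mid/s/z/S, Mid/s/z/E, Mid/q/w/S, Mid/q/w/E, Mid/q/x/S, Mid/q/x/E, Mid/q/z/S, Mid/q/z/E} → row (1,8) (1,8) (1,8) (0,9) (0,9) (0,9)
That's 9 distinct rows out of 24 strategies.

9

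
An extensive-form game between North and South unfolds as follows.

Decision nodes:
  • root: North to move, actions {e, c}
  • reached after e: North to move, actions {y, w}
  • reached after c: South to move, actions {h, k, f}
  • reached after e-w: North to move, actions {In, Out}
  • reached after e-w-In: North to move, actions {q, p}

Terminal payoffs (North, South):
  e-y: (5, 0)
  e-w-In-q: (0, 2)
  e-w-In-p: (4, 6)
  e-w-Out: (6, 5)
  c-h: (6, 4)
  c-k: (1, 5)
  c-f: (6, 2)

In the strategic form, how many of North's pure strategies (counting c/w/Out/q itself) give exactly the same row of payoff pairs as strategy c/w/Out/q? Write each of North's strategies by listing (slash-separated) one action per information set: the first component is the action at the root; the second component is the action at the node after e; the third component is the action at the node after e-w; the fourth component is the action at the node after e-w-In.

8

Row for c/w/Out/q (columns h, k, f): (6,4) (1,5) (6,2).
Under c/w/Out/q, North's choice at the node after e and at the node after e-w and at the node after e-w-In can never be reached regardless of what South does, so varying those choices leaves every outcome unchanged.
Holding the reachable choices fixed and varying the unreachable ones freely already gives 2 × 2 × 2 = 8 equivalent strategies.
No other strategy reproduces this row, so those 8 are the full class: c/y/In/q, c/y/In/p, c/y/Out/q, c/y/Out/p, c/w/In/q, c/w/In/p, c/w/Out/q, c/w/Out/p.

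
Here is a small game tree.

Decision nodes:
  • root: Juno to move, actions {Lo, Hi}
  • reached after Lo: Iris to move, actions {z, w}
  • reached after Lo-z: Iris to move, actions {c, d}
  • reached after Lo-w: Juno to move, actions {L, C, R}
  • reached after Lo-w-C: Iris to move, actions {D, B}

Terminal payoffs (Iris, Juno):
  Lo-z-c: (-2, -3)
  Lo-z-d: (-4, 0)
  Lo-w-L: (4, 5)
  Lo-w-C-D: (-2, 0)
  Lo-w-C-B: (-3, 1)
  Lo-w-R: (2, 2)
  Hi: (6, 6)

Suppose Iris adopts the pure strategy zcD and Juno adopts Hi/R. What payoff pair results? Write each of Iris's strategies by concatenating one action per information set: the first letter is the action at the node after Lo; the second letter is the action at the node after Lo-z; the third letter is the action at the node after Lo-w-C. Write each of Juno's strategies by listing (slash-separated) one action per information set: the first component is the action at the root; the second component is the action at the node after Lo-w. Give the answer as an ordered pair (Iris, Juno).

Trace the play path from the root:
  Juno plays Hi
→ terminal payoff (6, 6).
(Iris's choice at the node after Lo is never reached on this path, so it doesn't affect the outcome.)

(6, 6)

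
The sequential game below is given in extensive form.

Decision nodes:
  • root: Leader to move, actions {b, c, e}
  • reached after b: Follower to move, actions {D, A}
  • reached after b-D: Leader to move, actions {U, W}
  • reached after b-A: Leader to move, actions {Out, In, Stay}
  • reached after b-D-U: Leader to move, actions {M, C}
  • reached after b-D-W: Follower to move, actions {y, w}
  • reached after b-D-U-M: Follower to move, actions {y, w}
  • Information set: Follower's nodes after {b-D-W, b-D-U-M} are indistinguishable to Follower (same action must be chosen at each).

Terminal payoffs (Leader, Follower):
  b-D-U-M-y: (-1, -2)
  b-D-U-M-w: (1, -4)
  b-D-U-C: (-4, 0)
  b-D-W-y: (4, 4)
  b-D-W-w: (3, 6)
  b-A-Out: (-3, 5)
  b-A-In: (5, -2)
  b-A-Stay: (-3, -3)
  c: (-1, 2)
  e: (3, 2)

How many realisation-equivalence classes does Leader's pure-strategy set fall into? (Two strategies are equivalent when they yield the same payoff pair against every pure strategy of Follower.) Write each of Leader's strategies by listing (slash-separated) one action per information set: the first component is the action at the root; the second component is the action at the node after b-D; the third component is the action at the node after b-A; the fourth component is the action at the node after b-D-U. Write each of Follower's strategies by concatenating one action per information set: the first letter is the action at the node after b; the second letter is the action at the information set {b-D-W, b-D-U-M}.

Leader has 36 pure strategies: b/U/Out/M, b/U/Out/C, b/U/In/M, b/U/In/C, b/U/Stay/M, b/U/Stay/C, b/W/Out/M, b/W/Out/C, b/W/In/M, b/W/In/C, b/W/Stay/M, b/W/Stay/C, c/U/Out/M, c/U/Out/C, c/U/In/M, c/U/In/C, c/U/Stay/M, c/U/Stay/C, c/W/Out/M, c/W/Out/C, c/W/In/M, c/W/In/C, c/W/Stay/M, c/W/Stay/C, e/U/Out/M, e/U/Out/C, e/U/In/M, e/U/In/C, e/U/Stay/M, e/U/Stay/C, e/W/Out/M, e/W/Out/C, e/W/In/M, e/W/In/C, e/W/Stay/M, e/W/Stay/C. Columns: Dy, Dw, Ay, Aw.
{b/U/Out/M} → row (-1,-2) (1,-4) (-3,5) (-3,5)
{b/U/Out/C} → row (-4,0) (-4,0) (-3,5) (-3,5)
{b/U/In/M} → row (-1,-2) (1,-4) (5,-2) (5,-2)
{b/U/In/C} → row (-4,0) (-4,0) (5,-2) (5,-2)
{b/U/Stay/M} → row (-1,-2) (1,-4) (-3,-3) (-3,-3)
{b/U/Stay/C} → row (-4,0) (-4,0) (-3,-3) (-3,-3)
{b/W/Out/M, b/W/Out/C} → row (4,4) (3,6) (-3,5) (-3,5)
{b/W/In/M, b/W/In/C} → row (4,4) (3,6) (5,-2) (5,-2)
{b/W/Stay/M, b/W/Stay/C} → row (4,4) (3,6) (-3,-3) (-3,-3)
{c/U/Out/M, c/U/Out/C, c/U/In/M, c/U/In/C, c/U/Stay/M, c/U/Stay/C, c/W/Out/M, c/W/Out/C, c/W/In/M, c/W/In/C, c/W/Stay/M, c/W/Stay/C} → row (-1,2) (-1,2) (-1,2) (-1,2)
{e/U/Out/M, e/U/Out/C, e/U/In/M, e/U/In/C, e/U/Stay/M, e/U/Stay/C, e/W/Out/M, e/W/Out/C, e/W/In/M, e/W/In/C, e/W/Stay/M, e/W/Stay/C} → row (3,2) (3,2) (3,2) (3,2)
That's 11 distinct rows out of 36 strategies.

11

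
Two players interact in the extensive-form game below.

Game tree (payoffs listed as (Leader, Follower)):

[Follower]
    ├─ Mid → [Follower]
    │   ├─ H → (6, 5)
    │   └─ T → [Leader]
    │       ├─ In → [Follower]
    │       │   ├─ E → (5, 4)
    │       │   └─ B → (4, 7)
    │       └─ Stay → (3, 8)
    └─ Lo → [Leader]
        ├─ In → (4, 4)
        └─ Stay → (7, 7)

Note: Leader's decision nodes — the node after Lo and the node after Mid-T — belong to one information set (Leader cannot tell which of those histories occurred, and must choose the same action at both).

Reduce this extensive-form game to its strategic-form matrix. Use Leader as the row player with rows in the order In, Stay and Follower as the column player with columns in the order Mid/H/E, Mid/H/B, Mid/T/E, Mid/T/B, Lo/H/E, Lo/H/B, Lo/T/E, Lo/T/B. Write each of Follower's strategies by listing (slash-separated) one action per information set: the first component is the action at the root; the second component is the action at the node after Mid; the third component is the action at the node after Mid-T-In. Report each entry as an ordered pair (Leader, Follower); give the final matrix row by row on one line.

In: (6,5) (6,5) (5,4) (4,7) (4,4) (4,4) (4,4) (4,4) | Stay: (6,5) (6,5) (3,8) (3,8) (7,7) (7,7) (7,7) (7,7)

Row In: Mid/H/E→(6,5), Mid/H/B→(6,5), Mid/T/E→(5,4), Mid/T/B→(4,7), Lo/H/E→(4,4), Lo/H/B→(4,4), Lo/T/E→(4,4), Lo/T/B→(4,4)
Row Stay: Mid/H/E→(6,5), Mid/H/B→(6,5), Mid/T/E→(3,8), Mid/T/B→(3,8), Lo/H/E→(7,7), Lo/H/B→(7,7), Lo/T/E→(7,7), Lo/T/B→(7,7)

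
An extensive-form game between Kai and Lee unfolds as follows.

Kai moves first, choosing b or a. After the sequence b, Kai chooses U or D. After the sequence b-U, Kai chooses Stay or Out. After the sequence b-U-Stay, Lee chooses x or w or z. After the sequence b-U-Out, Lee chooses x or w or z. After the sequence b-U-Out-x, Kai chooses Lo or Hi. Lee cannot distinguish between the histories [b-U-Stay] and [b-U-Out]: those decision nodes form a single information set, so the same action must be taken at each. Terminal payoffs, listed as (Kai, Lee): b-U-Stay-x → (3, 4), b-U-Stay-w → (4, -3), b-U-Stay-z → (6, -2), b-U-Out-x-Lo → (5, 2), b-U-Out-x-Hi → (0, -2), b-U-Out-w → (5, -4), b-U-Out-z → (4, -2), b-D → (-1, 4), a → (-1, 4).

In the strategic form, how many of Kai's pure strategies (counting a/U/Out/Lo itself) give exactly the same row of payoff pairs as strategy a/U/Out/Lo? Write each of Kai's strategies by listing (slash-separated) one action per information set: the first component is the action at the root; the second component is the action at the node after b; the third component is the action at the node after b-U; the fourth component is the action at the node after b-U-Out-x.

Row for a/U/Out/Lo (columns x, w, z): (-1,4) (-1,4) (-1,4).
Under a/U/Out/Lo, Kai's choice at the node after b and at the node after b-U and at the node after b-U-Out-x can never be reached regardless of what Lee does, so varying those choices leaves every outcome unchanged.
Holding the reachable choices fixed and varying the unreachable ones freely already gives 2 × 2 × 2 = 8 equivalent strategies.
Checking the remaining rows, b/D/Stay/Lo, b/D/Stay/Hi, b/D/Out/Lo, b/D/Out/Hi also happen to give the same payoffs in every column, bringing the total to 12: b/D/Stay/Lo, b/D/Stay/Hi, b/D/Out/Lo, b/D/Out/Hi, a/U/Stay/Lo, a/U/Stay/Hi, a/U/Out/Lo, a/U/Out/Hi, a/D/Stay/Lo, a/D/Stay/Hi, a/D/Out/Lo, a/D/Out/Hi.

12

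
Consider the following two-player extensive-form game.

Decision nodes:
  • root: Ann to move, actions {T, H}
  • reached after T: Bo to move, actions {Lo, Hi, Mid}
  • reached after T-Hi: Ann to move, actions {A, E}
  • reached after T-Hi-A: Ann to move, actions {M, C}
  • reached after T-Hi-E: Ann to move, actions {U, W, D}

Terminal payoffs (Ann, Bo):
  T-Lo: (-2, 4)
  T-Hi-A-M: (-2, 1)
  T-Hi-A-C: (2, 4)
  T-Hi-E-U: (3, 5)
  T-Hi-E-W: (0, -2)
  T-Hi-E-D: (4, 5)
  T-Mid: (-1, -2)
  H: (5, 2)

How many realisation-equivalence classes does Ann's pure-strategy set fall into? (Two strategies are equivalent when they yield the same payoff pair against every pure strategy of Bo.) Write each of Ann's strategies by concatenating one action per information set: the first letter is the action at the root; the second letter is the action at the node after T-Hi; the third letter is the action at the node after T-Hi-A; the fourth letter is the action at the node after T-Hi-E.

Ann has 24 pure strategies: TAMU, TAMW, TAMD, TACU, TACW, TACD, TEMU, TEMW, TEMD, TECU, TECW, TECD, HAMU, HAMW, HAMD, HACU, HACW, HACD, HEMU, HEMW, HEMD, HECU, HECW, HECD. Columns: Lo, Hi, Mid.
{TAMU, TAMW, TAMD} → row (-2,4) (-2,1) (-1,-2)
{TACU, TACW, TACD} → row (-2,4) (2,4) (-1,-2)
{TEMU, TECU} → row (-2,4) (3,5) (-1,-2)
{TEMW, TECW} → row (-2,4) (0,-2) (-1,-2)
{TEMD, TECD} → row (-2,4) (4,5) (-1,-2)
{HAMU, HAMW, HAMD, HACU, HACW, HACD, HEMU, HEMW, HEMD, HECU, HECW, HECD} → row (5,2) (5,2) (5,2)
That's 6 distinct rows out of 24 strategies.

6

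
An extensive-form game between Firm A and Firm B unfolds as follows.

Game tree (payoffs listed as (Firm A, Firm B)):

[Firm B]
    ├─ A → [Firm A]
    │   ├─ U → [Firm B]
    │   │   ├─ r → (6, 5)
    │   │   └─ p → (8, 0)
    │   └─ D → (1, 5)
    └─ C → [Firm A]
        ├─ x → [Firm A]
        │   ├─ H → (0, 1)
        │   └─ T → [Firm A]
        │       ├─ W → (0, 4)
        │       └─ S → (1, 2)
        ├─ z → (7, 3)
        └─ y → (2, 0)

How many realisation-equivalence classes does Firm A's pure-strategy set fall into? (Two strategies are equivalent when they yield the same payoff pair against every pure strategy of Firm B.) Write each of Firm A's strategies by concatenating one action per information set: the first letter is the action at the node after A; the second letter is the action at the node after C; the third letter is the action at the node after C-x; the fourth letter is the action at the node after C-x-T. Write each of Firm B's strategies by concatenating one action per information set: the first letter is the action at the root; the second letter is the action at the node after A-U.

Firm A has 24 pure strategies: UxHW, UxHS, UxTW, UxTS, UzHW, UzHS, UzTW, UzTS, UyHW, UyHS, UyTW, UyTS, DxHW, DxHS, DxTW, DxTS, DzHW, DzHS, DzTW, DzTS, DyHW, DyHS, DyTW, DyTS. Columns: Ar, Ap, Cr, Cp.
{UxHW, UxHS} → row (6,5) (8,0) (0,1) (0,1)
{UxTW} → row (6,5) (8,0) (0,4) (0,4)
{UxTS} → row (6,5) (8,0) (1,2) (1,2)
{UzHW, UzHS, UzTW, UzTS} → row (6,5) (8,0) (7,3) (7,3)
{UyHW, UyHS, UyTW, UyTS} → row (6,5) (8,0) (2,0) (2,0)
{DxHW, DxHS} → row (1,5) (1,5) (0,1) (0,1)
{DxTW} → row (1,5) (1,5) (0,4) (0,4)
{DxTS} → row (1,5) (1,5) (1,2) (1,2)
{DzHW, DzHS, DzTW, DzTS} → row (1,5) (1,5) (7,3) (7,3)
{DyHW, DyHS, DyTW, DyTS} → row (1,5) (1,5) (2,0) (2,0)
That's 10 distinct rows out of 24 strategies.

10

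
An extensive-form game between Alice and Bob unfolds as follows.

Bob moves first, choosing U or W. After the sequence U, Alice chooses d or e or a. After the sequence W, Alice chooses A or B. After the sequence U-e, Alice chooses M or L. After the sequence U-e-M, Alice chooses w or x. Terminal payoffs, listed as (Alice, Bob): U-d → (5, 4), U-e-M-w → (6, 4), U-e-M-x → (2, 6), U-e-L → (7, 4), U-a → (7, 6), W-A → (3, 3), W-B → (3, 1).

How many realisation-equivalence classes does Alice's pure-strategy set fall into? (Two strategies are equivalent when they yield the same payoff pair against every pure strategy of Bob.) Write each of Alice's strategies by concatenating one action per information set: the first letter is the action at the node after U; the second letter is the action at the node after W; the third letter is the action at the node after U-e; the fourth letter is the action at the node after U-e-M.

Alice has 24 pure strategies: dAMw, dAMx, dALw, dALx, dBMw, dBMx, dBLw, dBLx, eAMw, eAMx, eALw, eALx, eBMw, eBMx, eBLw, eBLx, aAMw, aAMx, aALw, aALx, aBMw, aBMx, aBLw, aBLx. Columns: U, W.
{dAMw, dAMx, dALw, dALx} → row (5,4) (3,3)
{dBMw, dBMx, dBLw, dBLx} → row (5,4) (3,1)
{eAMw} → row (6,4) (3,3)
{eAMx} → row (2,6) (3,3)
{eALw, eALx} → row (7,4) (3,3)
{eBMw} → row (6,4) (3,1)
{eBMx} → row (2,6) (3,1)
{eBLw, eBLx} → row (7,4) (3,1)
{aAMw, aAMx, aALw, aALx} → row (7,6) (3,3)
{aBMw, aBMx, aBLw, aBLx} → row (7,6) (3,1)
That's 10 distinct rows out of 24 strategies.

10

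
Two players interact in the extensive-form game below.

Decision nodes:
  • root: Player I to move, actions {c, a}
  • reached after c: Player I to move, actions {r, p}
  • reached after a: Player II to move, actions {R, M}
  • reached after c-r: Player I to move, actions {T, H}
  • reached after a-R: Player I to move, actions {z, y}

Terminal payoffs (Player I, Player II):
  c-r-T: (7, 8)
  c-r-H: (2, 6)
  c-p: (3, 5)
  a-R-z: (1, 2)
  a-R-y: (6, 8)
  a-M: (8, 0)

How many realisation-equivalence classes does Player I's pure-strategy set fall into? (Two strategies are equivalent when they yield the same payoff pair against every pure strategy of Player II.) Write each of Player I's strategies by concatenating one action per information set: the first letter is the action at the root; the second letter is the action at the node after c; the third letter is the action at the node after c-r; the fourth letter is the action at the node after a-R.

Player I has 16 pure strategies: crTz, crTy, crHz, crHy, cpTz, cpTy, cpHz, cpHy, arTz, arTy, arHz, arHy, apTz, apTy, apHz, apHy. Columns: R, M.
{crTz, crTy} → row (7,8) (7,8)
{crHz, crHy} → row (2,6) (2,6)
{cpTz, cpTy, cpHz, cpHy} → row (3,5) (3,5)
{arTz, arHz, apTz, apHz} → row (1,2) (8,0)
{arTy, arHy, apTy, apHy} → row (6,8) (8,0)
That's 5 distinct rows out of 16 strategies.

5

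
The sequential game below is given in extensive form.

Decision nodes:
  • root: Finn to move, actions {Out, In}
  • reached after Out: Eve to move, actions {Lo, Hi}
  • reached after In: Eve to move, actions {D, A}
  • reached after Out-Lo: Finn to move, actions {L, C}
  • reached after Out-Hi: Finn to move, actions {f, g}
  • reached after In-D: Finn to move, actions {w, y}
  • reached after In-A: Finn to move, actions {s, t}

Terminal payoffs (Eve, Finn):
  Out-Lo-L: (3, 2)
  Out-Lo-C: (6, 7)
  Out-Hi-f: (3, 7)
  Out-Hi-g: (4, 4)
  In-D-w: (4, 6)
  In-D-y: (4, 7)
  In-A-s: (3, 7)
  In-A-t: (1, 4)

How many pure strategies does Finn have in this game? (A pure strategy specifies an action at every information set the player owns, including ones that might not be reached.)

32

Finn owns the root with actions {Out, In} — two choices.
Finn owns the node after Out-Lo with actions {L, C} — two choices.
Finn owns the node after Out-Hi with actions {f, g} — two choices.
Finn owns the node after In-D with actions {w, y} — two choices.
Finn owns the node after In-A with actions {s, t} — two choices.
A pure strategy fixes one action at each information set independently, so the count is the product 2 × 2 × 2 × 2 × 2 = 32.
(For reference, Eve has 4 pure strategies, giving a 32×4 normal-form matrix.)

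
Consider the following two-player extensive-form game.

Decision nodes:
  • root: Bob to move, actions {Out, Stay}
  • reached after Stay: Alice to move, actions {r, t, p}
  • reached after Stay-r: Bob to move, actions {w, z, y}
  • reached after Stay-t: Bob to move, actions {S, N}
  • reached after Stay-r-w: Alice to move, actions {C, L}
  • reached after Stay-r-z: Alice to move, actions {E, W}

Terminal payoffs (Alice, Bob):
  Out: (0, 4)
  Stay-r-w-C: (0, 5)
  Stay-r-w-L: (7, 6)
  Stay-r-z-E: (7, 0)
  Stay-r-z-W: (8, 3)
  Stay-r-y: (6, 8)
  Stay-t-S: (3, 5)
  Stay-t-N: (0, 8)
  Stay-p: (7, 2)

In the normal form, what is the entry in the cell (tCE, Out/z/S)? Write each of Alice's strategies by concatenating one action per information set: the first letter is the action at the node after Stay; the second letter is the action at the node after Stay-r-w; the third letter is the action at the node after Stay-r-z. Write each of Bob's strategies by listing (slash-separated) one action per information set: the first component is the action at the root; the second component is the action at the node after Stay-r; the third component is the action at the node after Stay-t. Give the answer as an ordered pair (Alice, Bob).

Trace the play path from the root:
  Bob plays Out
→ terminal payoff (0, 4).
(Alice's choice at the node after Stay is never reached on this path, so it doesn't affect the outcome.)

(0, 4)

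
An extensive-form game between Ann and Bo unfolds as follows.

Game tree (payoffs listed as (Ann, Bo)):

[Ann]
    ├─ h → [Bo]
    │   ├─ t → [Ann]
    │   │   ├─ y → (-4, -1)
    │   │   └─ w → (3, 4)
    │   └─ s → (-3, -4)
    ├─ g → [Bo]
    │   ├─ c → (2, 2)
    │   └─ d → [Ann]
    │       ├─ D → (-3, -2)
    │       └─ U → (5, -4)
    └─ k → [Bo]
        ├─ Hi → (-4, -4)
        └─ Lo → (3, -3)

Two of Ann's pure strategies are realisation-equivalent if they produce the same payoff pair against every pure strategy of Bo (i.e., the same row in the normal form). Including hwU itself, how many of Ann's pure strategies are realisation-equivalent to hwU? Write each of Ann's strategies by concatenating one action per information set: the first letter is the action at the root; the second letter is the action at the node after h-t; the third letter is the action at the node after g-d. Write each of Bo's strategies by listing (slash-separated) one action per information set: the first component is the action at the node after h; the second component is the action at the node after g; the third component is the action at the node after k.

Row for hwU (columns t/c/Hi, t/c/Lo, t/d/Hi, t/d/Lo, s/c/Hi, s/c/Lo, s/d/Hi, s/d/Lo): (3,4) (3,4) (3,4) (3,4) (-3,-4) (-3,-4) (-3,-4) (-3,-4).
Under hwU, Ann's choice at the node after g-d can never be reached regardless of what Bo does, so varying those choices leaves every outcome unchanged.
Holding the reachable choices fixed and varying the unreachable one freely already gives 2 equivalent strategies.
No other strategy reproduces this row, so those 2 are the full class: hwD, hwU.

2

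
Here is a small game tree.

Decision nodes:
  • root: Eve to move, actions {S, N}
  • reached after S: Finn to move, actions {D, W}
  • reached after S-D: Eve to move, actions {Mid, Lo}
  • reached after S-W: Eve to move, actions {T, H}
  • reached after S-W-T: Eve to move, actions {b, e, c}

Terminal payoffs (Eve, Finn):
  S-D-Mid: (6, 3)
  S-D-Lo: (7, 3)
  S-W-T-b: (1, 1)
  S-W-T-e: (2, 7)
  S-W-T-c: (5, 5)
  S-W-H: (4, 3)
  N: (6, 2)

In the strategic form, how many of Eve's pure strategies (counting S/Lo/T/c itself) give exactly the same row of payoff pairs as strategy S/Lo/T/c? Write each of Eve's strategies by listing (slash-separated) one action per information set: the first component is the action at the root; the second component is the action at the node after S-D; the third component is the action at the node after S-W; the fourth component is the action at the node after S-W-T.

1

Row for S/Lo/T/c (columns D, W): (7,3) (5,5).
Every one of Eve's information sets is on the play path for some reply by Finn when Eve follows S/Lo/T/c.
Changing the action at any of them therefore changes at least one column, so only S/Lo/T/c itself gives this row.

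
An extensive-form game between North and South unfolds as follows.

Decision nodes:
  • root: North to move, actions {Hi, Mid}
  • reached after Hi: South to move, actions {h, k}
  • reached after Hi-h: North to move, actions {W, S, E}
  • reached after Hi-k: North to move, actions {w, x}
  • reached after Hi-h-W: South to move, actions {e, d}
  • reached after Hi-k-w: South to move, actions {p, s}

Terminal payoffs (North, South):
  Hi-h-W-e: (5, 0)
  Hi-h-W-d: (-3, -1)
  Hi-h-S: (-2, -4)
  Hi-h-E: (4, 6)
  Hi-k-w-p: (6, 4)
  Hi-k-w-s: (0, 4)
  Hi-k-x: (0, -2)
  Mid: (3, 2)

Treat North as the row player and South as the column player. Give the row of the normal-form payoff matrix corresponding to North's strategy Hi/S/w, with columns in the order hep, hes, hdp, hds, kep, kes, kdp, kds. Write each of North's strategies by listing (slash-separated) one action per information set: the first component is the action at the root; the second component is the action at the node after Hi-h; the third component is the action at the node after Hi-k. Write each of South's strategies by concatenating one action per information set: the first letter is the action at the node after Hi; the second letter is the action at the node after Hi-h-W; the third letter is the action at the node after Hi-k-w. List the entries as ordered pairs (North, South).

vs hep: North plays Hi → South plays h at [Hi] → North plays S at [Hi-h] → (-2, -4)
vs hes: North plays Hi → South plays h at [Hi] → North plays S at [Hi-h] → (-2, -4)
vs hdp: North plays Hi → South plays h at [Hi] → North plays S at [Hi-h] → (-2, -4)
vs hds: North plays Hi → South plays h at [Hi] → North plays S at [Hi-h] → (-2, -4)
vs kep: North plays Hi → South plays k at [Hi] → North plays w at [Hi-k] → South plays p at [Hi-k-w] → (6, 4)
vs kes: North plays Hi → South plays k at [Hi] → North plays w at [Hi-k] → South plays s at [Hi-k-w] → (0, 4)
vs kdp: North plays Hi → South plays k at [Hi] → North plays w at [Hi-k] → South plays p at [Hi-k-w] → (6, 4)
vs kds: North plays Hi → South plays k at [Hi] → North plays w at [Hi-k] → South plays s at [Hi-k-w] → (0, 4)

(-2,-4) (-2,-4) (-2,-4) (-2,-4) (6,4) (0,4) (6,4) (0,4)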